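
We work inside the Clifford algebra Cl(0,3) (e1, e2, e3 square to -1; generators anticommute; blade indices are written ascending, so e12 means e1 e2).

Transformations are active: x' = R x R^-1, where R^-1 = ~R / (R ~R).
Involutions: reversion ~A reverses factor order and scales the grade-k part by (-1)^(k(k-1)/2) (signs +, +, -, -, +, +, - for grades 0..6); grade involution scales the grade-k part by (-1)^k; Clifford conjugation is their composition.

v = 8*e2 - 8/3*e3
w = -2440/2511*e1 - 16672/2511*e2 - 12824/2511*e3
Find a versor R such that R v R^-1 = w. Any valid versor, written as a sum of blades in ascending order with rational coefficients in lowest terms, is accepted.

Construction: equal norms (both -640/9) license R = v + w = -2440/2511*e1 + 3416/2511*e2 - 19520/2511*e3 — nothing changes along that direction, while (v - w)/2 changes sign, so v maps onto w.
Answer: -2440/2511*e1 + 3416/2511*e2 - 19520/2511*e3


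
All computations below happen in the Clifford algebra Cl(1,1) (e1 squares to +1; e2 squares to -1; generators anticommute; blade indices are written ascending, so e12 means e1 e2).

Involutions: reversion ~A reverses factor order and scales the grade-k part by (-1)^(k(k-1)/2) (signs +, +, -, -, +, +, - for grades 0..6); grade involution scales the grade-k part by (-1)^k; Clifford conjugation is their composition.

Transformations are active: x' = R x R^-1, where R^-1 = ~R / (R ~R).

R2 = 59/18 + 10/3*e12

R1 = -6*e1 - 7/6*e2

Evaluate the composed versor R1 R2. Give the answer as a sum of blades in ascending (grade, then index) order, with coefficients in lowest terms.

Distribute over the terms of R1 (each basis-blade product reordered to ascending indices, repeated generators contracted through their squares):
(-6*e1) R2 = -59/3*e1 - 20*e2
(-7/6*e2) R2 = -35/9*e1 - 413/108*e2
Summing the partial products and collecting blades:
Answer: -212/9*e1 - 2573/108*e2


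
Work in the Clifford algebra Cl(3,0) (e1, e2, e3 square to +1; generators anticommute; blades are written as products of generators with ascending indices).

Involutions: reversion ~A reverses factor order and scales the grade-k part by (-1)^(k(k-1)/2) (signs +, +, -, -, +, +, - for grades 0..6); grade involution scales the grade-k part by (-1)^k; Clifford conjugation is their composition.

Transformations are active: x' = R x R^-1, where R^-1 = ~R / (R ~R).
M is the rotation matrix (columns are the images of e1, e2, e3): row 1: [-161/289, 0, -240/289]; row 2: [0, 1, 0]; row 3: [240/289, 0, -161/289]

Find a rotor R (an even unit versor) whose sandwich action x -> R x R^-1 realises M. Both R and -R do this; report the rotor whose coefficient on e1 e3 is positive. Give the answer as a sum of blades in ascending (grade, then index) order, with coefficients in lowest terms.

Method: write R = a + b12*e1 e2 + b13*e1 e3 + b23*e2 e3 with a^2 + b12^2 + b13^2 + b23^2 = 1 (so R^-1 = ~R). Expanding the columns R e_j ~R gives tr M = 4a^2 - 1 and, from the antisymmetric part, M21 - M12 = -4a*b12, M13 - M31 = 4a*b13, M32 - M23 = -4a*b23.
Here tr M = -33/289, so a^2 = (1 + tr M)/4 = 64/289 and a = ±8/17. Taking a = 8/17: M21 - M12 = 0, M13 - M31 = -480/289, M32 - M23 = 0, giving b12 = 0, b13 = -15/17, b23 = 0, i.e. R = 8/17 - 15/17*e1 e3.
Its e1 e3 coefficient is negative, so report the other preimage -R.
Answer: -8/17 + 15/17*e1 e3. Key observation: the double cover Spin(3) -> SO(3) sends R and -R to the same matrix (trace -33/289 here), so the stated sign of the e1 e3 coefficient is what selects one sheet.


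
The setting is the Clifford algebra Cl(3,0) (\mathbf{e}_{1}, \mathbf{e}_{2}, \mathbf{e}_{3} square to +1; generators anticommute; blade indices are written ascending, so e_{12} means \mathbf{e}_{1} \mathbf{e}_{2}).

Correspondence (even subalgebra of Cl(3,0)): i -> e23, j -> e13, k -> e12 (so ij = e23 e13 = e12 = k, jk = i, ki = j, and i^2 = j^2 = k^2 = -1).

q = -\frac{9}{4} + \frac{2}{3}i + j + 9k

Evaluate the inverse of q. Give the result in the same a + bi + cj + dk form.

In blades: q = -\frac{9}{4} + 9 e_{12} + e_{13} + \frac{2}{3} e_{23}.
With qbar = -\frac{9}{4} - 9 e_{12} - e_{13} - \frac{2}{3} e_{23} (scalar fixed, mapped units negated), q qbar = \frac{12601}{144} (the sum of squared coefficients), so q^-1 = qbar / (\frac{12601}{144}) = -\frac{324}{12601} - \frac{1296}{12601} e_{12} - \frac{144}{12601} e_{13} - \frac{96}{12601} e_{23}; translating back:
Answer: -\frac{324}{12601} - \frac{96}{12601}i - \frac{144}{12601}j - \frac{1296}{12601}k


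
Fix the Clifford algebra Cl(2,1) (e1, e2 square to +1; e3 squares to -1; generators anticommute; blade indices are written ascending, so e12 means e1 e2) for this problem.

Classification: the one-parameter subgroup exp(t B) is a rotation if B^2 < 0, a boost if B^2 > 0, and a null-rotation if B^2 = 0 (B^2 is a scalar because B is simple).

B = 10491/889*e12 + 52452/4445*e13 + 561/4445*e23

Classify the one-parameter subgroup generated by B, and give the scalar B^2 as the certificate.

B^2 term by term: the squares give (10491/889)^2*(e12)^2 + (52452/4445)^2*(e13)^2 + (561/4445)^2*(e23)^2 = 110061081/790321*(-1) + 2751212304/19758025*(+1) + 314721/19758025*(+1) = 0 (each basis 2-blade squares to minus the product of its generators' squares); cross terms between blades sharing an index anticommute and cancel. So B^2 = 0.
Answer: null-rotation, certificate B^2 = 0. Because 0 is invariant under every versor sandwich, the classification follows from its sign alone.


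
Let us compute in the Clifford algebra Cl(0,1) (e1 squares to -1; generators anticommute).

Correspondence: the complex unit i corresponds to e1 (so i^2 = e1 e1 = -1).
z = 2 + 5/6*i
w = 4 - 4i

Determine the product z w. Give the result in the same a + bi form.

In blades: z = 2 + 5/6*e1, w = 4 - 4*e1.
Distribute z over w term by term (generator squares from the signature, products reordered to ascending indices): (2)*w = 8 - 8*e1; (5/6*e1)*w = 10/3 + 10/3*e1.
Sum: 34/3 - 14/3*e1; translating back through the correspondence:
Answer: 34/3 - 14/3*i


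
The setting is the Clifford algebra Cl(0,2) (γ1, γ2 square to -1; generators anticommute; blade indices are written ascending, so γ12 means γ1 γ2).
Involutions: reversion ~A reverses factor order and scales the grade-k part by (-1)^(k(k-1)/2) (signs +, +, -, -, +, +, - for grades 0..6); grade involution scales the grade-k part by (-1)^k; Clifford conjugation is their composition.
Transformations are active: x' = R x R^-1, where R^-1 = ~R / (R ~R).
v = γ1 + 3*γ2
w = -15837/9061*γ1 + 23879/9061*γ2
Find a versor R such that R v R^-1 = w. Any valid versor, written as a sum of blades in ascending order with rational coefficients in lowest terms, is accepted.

Equal squares first: v^2 = w^2 = -10. Then v + w = -6776/9061*γ1 + 51062/9061*γ2 is a versor taking v to w, provided it is invertible.
Answer: -6776/9061*γ1 + 51062/9061*γ2


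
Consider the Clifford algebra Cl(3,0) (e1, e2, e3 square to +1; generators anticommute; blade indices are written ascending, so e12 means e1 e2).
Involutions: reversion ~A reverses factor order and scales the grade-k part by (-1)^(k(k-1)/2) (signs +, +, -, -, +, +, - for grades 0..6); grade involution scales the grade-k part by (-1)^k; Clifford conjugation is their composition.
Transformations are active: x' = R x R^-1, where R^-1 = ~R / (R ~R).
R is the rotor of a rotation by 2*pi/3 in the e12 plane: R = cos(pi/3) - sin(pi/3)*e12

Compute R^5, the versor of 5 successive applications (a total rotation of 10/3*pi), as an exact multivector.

Rotor phase runs at HALF the rotation angle; powers of one rotor simply add phase, so after 5 steps in e12 the phase is 5*pi/3 = 5*pi/3 and R^5 = cos(5*pi/3) - sin(5*pi/3)*e12.
cos(5*pi/3) = 1/2 and sin(5*pi/3) = -sqrt(3)/2, so R^5 = 1/2 + sqrt(3)/2*e12. The net rotation is 4/3*pi (after discarding 1 full turn, each of which contributes a factor -1 to the rotor); the rotor keeps the half-angle phase exactly.
Answer: 1/2 + sqrt(3)/2*e12


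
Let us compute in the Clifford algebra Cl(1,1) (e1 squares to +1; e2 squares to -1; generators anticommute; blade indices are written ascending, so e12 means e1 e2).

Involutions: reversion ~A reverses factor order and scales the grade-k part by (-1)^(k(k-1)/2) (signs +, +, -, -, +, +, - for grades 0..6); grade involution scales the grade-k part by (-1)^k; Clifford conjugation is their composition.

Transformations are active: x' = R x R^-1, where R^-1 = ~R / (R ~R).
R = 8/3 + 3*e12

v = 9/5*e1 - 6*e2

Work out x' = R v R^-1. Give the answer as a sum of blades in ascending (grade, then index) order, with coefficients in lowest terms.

~R = 8/3 - 3*e12, and R ~R = -17/9, so R^-1 = ~R / (-17/9).
R v = 114/5*e1 - 107/5*e2
Answer: -1125/17*e1 + 5646/85*e2


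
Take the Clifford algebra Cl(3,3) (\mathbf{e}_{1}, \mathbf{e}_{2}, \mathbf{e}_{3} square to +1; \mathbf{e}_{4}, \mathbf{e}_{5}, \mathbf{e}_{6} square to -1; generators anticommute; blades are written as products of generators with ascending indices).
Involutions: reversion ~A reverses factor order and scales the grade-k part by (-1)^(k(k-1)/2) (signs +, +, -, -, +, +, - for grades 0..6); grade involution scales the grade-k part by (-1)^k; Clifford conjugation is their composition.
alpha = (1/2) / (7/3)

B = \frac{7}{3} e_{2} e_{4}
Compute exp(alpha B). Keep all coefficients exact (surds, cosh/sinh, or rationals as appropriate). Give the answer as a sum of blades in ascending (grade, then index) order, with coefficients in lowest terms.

B^2 = (\frac{7}{3})^2*(e_{2} e_{4})^2 = \frac{49}{9}*(+1) = \frac{49}{9} (a basis 2-blade squares to minus the product of its generators' squares).
B^2 = \frac{49}{9} — a positive square means the series sums to a boost: l = \frac{7}{3}, alpha*l = \frac{1}{2}, so exp(alpha B) = cosh(\frac{1}{2}) + (sinh(\frac{1}{2})/(\frac{7}{3}))*B = \cosh{\left(\frac{1}{2} \right)} + (\frac{3 \sinh{\left(\frac{1}{2} \right)}}{7})*B.
Answer: \cosh{\left(\frac{1}{2} \right)} + \sinh{\left(\frac{1}{2} \right)} e_{2} e_{4}


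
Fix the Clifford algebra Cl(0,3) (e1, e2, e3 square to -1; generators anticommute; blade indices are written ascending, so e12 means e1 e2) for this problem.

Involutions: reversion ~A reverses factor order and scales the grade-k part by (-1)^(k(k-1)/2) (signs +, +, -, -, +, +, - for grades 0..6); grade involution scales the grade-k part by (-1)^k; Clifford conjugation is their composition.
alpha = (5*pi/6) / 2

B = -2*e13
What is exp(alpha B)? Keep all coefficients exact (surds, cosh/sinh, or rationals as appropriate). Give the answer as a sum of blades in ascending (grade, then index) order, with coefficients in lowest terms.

B^2 = (-2)^2*(e13)^2 = 4*(-1) = -4 (a basis 2-blade squares to minus the product of its generators' squares).
B^2 = -4 — B^2 < 0, so the exponential closes trigonometrically: l = 2, alpha*l = 5*pi/6, so exp(alpha B) = cos(5*pi/6) + (sin(5*pi/6)/2)*B = -sqrt(3)/2 + (1/4)*B.
Answer: -sqrt(3)/2 - 1/2*e13


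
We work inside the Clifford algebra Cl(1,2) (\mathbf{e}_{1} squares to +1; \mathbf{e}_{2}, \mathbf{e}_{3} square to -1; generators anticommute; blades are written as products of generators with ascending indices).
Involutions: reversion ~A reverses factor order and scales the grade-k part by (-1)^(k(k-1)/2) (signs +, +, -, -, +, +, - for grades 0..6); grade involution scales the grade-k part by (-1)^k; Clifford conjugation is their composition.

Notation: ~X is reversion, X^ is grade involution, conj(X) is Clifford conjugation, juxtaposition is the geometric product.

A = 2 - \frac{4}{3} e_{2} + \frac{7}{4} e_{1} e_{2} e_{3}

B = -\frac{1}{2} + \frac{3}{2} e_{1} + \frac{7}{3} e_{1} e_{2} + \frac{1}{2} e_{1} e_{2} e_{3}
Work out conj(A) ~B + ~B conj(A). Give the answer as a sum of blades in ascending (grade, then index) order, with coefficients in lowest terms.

first term: -\frac{1}{8} - \frac{1}{9} e_{1} - \frac{2}{3} e_{2} - \frac{49}{12} e_{3} - \frac{20}{3} e_{1} e_{2} - \frac{2}{3} e_{1} e_{3} + \frac{21}{8} e_{2} e_{3} - \frac{15}{8} e_{1} e_{2} e_{3}
second term: -\frac{1}{8} + \frac{55}{9} e_{1} - \frac{2}{3} e_{2} - \frac{49}{12} e_{3} - \frac{8}{3} e_{1} e_{2} - \frac{2}{3} e_{1} e_{3} + \frac{21}{8} e_{2} e_{3} - \frac{15}{8} e_{1} e_{2} e_{3}
Answer: -\frac{1}{4} + 6 e_{1} - \frac{4}{3} e_{2} - \frac{49}{6} e_{3} - \frac{28}{3} e_{1} e_{2} - \frac{4}{3} e_{1} e_{3} + \frac{21}{4} e_{2} e_{3} - \frac{15}{4} e_{1} e_{2} e_{3}


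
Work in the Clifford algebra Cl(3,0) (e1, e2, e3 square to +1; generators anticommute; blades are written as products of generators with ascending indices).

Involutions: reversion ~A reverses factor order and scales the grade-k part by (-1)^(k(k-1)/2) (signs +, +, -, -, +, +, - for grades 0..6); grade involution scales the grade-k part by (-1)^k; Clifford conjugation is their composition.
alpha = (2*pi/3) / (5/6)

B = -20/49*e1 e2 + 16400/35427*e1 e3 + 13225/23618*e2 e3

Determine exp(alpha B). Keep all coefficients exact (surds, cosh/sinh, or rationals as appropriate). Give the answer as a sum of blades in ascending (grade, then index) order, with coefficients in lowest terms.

B^2 term by term: the squares give (-20/49)^2*(e1 e2)^2 + (16400/35427)^2*(e1 e3)^2 + (13225/23618)^2*(e2 e3)^2 = 400/2401*(-1) + 268960000/1255072329*(-1) + 174900625/557809924*(-1) = -25/36 (each basis 2-blade squares to minus the product of its generators' squares); cross terms between blades sharing an index anticommute and cancel. So B^2 = -25/36.
B^2 = -25/36 — circular case — the even/odd split gives cos and sin: l = 5/6, alpha*l = 2*pi/3, so exp(alpha B) = cos(2*pi/3) + (sin(2*pi/3)/(5/6))*B = -1/2 + (3*sqrt(3)/5)*B.
Answer: -1/2 - 12*sqrt(3)/49*e1 e2 + 3280*sqrt(3)/11809*e1 e3 + 7935*sqrt(3)/23618*e2 e3


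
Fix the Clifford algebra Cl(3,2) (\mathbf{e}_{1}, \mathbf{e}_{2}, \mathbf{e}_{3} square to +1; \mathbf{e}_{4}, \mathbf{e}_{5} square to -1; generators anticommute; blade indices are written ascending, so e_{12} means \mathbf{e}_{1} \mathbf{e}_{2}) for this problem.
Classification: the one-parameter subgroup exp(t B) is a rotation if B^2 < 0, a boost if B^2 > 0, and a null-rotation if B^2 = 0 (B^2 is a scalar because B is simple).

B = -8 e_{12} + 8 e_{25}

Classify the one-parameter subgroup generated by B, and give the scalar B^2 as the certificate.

B^2 term by term: the squares give (-8)^2*(e_{12})^2 + (8)^2*(e_{25})^2 = 64*(-1) + 64*(+1) = 0 (each basis 2-blade squares to minus the product of its generators' squares); cross terms between blades sharing an index anticommute and cancel. So B^2 = 0.
Answer: null-rotation, certificate B^2 = 0. Because 0 is invariant under every versor sandwich, the classification follows from its sign alone.


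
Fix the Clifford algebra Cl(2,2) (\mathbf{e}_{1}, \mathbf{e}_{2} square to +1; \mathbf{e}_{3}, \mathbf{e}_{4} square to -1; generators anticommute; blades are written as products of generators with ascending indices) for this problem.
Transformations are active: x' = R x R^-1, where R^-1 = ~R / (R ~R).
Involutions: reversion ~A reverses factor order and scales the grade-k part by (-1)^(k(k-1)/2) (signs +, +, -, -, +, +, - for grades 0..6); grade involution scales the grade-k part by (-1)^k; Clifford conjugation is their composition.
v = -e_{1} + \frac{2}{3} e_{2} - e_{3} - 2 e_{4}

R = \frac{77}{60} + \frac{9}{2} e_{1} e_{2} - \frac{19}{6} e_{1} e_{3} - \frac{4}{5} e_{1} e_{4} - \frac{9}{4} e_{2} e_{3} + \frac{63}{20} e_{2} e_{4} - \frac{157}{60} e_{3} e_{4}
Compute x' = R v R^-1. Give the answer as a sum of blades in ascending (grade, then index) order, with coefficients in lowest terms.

~R = \frac{77}{60} - \frac{9}{2} e_{1} e_{2} + \frac{19}{6} e_{1} e_{3} + \frac{4}{5} e_{1} e_{4} + \frac{9}{4} e_{2} e_{3} - \frac{63}{20} e_{2} e_{4} + \frac{157}{60} e_{3} e_{4}, and R ~R = \frac{1391}{450}, so R^-1 = ~R / (\frac{1391}{450}).
R v = -\frac{61}{20} e_{1} + \frac{1693}{180} e_{2} - \frac{491}{60} e_{3} - \frac{57}{20} e_{4} - \frac{5}{36} e_{1} e_{2} e_{3} - \frac{697}{60} e_{1} e_{2} e_{4} + \frac{163}{20} e_{1} e_{3} e_{4} + \frac{1063}{180} e_{2} e_{3} e_{4}
Answer: \frac{11327}{1391} e_{1} + \frac{1105}{321} e_{2} + \frac{2251}{1391} e_{3} - \frac{12371}{1391} e_{4}


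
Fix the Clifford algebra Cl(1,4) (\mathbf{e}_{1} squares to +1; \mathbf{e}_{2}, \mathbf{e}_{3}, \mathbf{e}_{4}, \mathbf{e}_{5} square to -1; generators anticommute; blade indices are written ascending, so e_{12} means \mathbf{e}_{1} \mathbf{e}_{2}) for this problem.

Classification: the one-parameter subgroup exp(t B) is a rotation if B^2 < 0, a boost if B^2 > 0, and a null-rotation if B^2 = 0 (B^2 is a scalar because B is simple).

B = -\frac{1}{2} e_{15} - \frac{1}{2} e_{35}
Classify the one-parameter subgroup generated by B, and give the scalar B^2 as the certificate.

B^2 term by term: the squares give (-\frac{1}{2})^2*(e_{15})^2 + (-\frac{1}{2})^2*(e_{35})^2 = \frac{1}{4}*(+1) + \frac{1}{4}*(-1) = 0 (each basis 2-blade squares to minus the product of its generators' squares); cross terms between blades sharing an index anticommute and cancel. So B^2 = 0.
Answer: null-rotation, certificate B^2 = 0. No conjugation can change B^2 = 0; the sign gives the class.


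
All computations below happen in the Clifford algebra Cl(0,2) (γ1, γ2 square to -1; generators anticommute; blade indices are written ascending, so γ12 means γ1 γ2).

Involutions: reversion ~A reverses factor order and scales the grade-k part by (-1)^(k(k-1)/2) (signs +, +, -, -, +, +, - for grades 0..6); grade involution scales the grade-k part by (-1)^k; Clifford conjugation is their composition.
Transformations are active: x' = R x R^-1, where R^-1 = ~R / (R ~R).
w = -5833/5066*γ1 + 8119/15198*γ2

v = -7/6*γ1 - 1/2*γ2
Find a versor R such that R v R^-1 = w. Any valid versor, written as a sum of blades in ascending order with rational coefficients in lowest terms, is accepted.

Here q(v) = q(w) = -29/18; the classical choice R = v + w = -17615/7599*γ1 + 260/7599*γ2 then realises v -> w under the sandwich.
Answer: -17615/7599*γ1 + 260/7599*γ2


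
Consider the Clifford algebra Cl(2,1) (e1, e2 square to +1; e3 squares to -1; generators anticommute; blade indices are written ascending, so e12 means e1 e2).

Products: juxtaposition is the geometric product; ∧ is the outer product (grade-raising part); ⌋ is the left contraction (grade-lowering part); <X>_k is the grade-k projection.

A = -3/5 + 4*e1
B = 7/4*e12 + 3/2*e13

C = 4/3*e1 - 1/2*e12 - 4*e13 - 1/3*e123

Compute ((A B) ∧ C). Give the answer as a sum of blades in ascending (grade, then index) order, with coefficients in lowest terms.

step 1: 7*e2 + 6*e3 - 21/20*e12 - 9/10*e13
step 2: -28/3*e12 - 8*e13 + 25*e123
Answer: -28/3*e12 - 8*e13 + 25*e123


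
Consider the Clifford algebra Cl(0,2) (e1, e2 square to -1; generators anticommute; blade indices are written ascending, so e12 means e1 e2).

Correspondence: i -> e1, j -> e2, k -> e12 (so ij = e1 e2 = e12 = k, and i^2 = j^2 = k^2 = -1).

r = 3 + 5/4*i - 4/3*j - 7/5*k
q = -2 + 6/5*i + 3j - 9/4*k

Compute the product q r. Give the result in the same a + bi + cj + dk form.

In blades: q = -2 + 6/5*e1 + 3*e2 - 9/4*e12, r = 3 + 5/4*e1 - 4/3*e2 - 7/5*e12.
Distribute q over r term by term (generator squares from the signature, products reordered to ascending indices): (-2)*r = -6 - 5/2*e1 + 8/3*e2 + 14/5*e12; (6/5*e1)*r = -3/2 + 18/5*e1 + 42/25*e2 - 8/5*e12; (3*e2)*r = 4 - 21/5*e1 + 9*e2 - 15/4*e12; (-9/4*e12)*r = -63/20 - 3*e1 - 45/16*e2 - 27/4*e12.
Sum: -133/20 - 61/10*e1 + 12641/1200*e2 - 93/10*e12; translating back through the correspondence:
Answer: -133/20 - 61/10*i + 12641/1200*j - 93/10*k


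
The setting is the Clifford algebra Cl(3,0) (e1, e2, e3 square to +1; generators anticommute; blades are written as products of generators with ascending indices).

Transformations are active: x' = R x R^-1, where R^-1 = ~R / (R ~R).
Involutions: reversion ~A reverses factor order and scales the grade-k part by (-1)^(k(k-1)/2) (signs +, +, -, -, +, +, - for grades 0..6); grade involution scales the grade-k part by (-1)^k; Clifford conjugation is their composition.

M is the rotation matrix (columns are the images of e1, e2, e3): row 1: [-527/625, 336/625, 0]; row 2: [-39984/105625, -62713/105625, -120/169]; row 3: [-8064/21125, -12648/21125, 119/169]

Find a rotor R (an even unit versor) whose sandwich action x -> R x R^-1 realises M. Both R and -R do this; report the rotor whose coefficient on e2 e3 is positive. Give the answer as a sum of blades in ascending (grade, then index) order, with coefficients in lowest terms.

Method: write R = a + b12*e1 e2 + b13*e1 e3 + b23*e2 e3 with a^2 + b12^2 + b13^2 + b23^2 = 1 (so R^-1 = ~R). Expanding the columns R e_j ~R gives tr M = 4a^2 - 1 and, from the antisymmetric part, M21 - M12 = -4a*b12, M13 - M31 = 4a*b13, M32 - M23 = -4a*b23.
Here tr M = -77401/105625, so a^2 = (1 + tr M)/4 = 7056/105625 and a = ±84/325. Taking a = 84/325: M21 - M12 = -96768/105625, M13 - M31 = 8064/21125, M32 - M23 = 2352/21125, giving b12 = 288/325, b13 = 24/65, b23 = -7/65, i.e. R = 84/325 + 288/325*e1 e2 + 24/65*e1 e3 - 7/65*e2 e3.
Its e2 e3 coefficient is negative, so report the other preimage -R.
Answer: -84/325 - 288/325*e1 e2 - 24/65*e1 e3 + 7/65*e2 e3. Uniqueness: Spin(3) -> SO(3) maps R and -R to the same rotation of trace -77401/105625; fixing the sign of the e2 e3 coefficient removes the ambiguity.


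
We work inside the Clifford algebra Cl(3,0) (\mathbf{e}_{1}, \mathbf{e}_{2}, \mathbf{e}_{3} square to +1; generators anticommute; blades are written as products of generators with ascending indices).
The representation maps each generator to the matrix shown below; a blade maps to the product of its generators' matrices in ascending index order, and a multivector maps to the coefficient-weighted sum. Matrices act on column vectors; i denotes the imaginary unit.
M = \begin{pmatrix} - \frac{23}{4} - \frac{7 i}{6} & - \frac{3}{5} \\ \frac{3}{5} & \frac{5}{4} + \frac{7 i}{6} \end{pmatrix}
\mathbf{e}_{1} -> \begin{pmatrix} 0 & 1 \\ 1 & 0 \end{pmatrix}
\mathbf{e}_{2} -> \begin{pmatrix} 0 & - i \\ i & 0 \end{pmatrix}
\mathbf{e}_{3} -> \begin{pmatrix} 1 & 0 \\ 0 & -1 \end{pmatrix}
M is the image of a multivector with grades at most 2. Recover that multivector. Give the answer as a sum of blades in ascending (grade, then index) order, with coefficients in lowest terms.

Method: 1, rho(e_{1}), rho(e_{2}), rho(e_{3}) form a trace-orthogonal basis of the 2x2 complex matrices (tr(X Y) = 2 if X = Y, else 0), so M = m0*1 + m1*rho(e_{1}) + m2*rho(e_{2}) + m3*rho(e_{3}) with m0 = tr(M)/2 = - \frac{9}{4}, m1 = tr(M rho(e_{1}))/2 = 0, m2 = tr(M rho(e_{2}))/2 = - \frac{3 i}{5}, m3 = tr(M rho(e_{3}))/2 = - \frac{7}{2} - \frac{7 i}{6}.
Multiplying table entries, the bivector images are rho(e_{1} e_{2}) = i*rho(e_{3}), rho(e_{1} e_{3}) = -i*rho(e_{2}), rho(e_{2} e_{3}) = i*rho(e_{1}); with real blade coefficients the real parts of m0..m3 are the coefficients of 1, e_{1}, e_{2}, e_{3} and the imaginary parts give the bivectors (e_{2} e_{3}: Im m1, e_{1} e_{3}: -Im m2, e_{1} e_{2}: Im m3).
Answer: -\frac{9}{4} - \frac{7}{2} e_{3} - \frac{7}{6} e_{1} e_{2} + \frac{3}{5} e_{1} e_{3}


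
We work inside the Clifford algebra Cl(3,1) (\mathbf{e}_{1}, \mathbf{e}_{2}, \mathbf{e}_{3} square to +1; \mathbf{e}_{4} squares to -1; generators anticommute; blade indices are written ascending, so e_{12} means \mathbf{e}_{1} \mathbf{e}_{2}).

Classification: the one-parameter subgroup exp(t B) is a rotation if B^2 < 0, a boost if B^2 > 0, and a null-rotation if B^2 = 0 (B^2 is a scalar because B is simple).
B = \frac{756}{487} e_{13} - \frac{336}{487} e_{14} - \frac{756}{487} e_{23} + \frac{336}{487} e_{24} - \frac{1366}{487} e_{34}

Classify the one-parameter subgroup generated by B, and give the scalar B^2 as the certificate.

B^2 term by term: the squares give (\frac{756}{487})^2*(e_{13})^2 + (-\frac{336}{487})^2*(e_{14})^2 + (-\frac{756}{487})^2*(e_{23})^2 + (\frac{336}{487})^2*(e_{24})^2 + (-\frac{1366}{487})^2*(e_{34})^2 = \frac{571536}{237169}*(-1) + \frac{112896}{237169}*(+1) + \frac{571536}{237169}*(-1) + \frac{112896}{237169}*(+1) + \frac{1865956}{237169}*(+1) = 4 (each basis 2-blade squares to minus the product of its generators' squares); cross terms between blades sharing an index anticommute and cancel; the commuting (index-disjoint) pairs give grade-4 terms 2*c*c'*(blade product), which cancel blade by blade — e_{1234}: -\frac{508032}{237169} + \frac{508032}{237169} = 0 — confirming B is simple. So B^2 = 4.
Answer: boost, certificate B^2 = 4. Why this suffices: the scalar 4 survives any versor conjugation, so its sign alone determines the class however B is presented.


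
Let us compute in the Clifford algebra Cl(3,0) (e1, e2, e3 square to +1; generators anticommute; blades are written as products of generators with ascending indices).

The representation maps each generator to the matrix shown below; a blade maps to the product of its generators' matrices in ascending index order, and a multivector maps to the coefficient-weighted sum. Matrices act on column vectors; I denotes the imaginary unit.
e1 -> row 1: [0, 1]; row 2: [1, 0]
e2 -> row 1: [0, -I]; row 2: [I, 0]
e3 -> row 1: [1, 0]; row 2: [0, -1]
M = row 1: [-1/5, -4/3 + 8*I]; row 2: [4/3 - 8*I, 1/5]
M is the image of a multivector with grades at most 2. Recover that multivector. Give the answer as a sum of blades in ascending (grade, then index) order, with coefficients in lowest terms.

Method: 1, rho(e1), rho(e2), rho(e3) form a trace-orthogonal basis of the 2x2 complex matrices (tr(X Y) = 2 if X = Y, else 0), so M = m0*1 + m1*rho(e1) + m2*rho(e2) + m3*rho(e3) with m0 = tr(M)/2 = 0, m1 = tr(M rho(e1))/2 = 0, m2 = tr(M rho(e2))/2 = -8 - 4*I/3, m3 = tr(M rho(e3))/2 = -1/5.
Multiplying table entries, the bivector images are rho(e1 e2) = I*rho(e3), rho(e1 e3) = -I*rho(e2), rho(e2 e3) = I*rho(e1); with real blade coefficients the real parts of m0..m3 are the coefficients of 1, e1, e2, e3 and the imaginary parts give the bivectors (e2 e3: Im m1, e1 e3: -Im m2, e1 e2: Im m3).
Answer: -8*e2 - 1/5*e3 + 4/3*e1 e3


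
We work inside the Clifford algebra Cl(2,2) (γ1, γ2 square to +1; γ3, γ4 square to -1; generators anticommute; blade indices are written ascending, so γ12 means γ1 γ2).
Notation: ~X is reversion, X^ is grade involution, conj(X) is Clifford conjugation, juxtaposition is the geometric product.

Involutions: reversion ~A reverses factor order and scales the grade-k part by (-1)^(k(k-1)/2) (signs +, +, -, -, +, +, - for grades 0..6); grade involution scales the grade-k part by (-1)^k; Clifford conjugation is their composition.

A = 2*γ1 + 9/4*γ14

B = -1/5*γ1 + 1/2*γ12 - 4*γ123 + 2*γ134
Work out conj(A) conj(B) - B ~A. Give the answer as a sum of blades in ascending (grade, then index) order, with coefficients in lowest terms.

first term: -2/5 + γ2 + 9/2*γ3 + 9/20*γ4 + 8*γ23 + 9/8*γ24 - 4*γ34 - 9*γ234
second term: -2/5 - γ2 + 9/2*γ3 + 9/20*γ4 - 8*γ23 + 9/8*γ24 + 4*γ34 + 9*γ234
Answer: 2*γ2 + 16*γ23 - 8*γ34 - 18*γ234


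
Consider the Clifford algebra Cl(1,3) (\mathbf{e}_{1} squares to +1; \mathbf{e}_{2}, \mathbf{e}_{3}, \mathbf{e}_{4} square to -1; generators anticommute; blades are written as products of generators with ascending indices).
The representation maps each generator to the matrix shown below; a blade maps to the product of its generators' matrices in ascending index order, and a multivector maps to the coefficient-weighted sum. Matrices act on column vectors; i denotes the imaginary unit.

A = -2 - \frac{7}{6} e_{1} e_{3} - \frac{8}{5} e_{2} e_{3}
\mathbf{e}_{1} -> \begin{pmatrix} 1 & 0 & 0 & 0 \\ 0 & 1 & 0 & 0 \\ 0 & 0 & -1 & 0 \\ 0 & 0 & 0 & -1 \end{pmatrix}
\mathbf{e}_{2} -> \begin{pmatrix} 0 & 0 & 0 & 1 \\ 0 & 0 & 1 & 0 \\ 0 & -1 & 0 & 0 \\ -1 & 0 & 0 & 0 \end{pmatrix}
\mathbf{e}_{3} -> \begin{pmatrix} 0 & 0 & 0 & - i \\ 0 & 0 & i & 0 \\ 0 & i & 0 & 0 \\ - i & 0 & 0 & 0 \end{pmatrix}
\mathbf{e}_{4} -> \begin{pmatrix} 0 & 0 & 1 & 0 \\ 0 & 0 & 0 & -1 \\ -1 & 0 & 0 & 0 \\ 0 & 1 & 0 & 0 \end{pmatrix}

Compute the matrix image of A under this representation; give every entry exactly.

Bivector images (products of the table entries): rho(e_{1} e_{3}) = rho(\mathbf{e}_{1})rho(\mathbf{e}_{3}) = \begin{pmatrix} 0 & 0 & 0 & - i \\ 0 & 0 & i & 0 \\ 0 & - i & 0 & 0 \\ i & 0 & 0 & 0 \end{pmatrix}; rho(e_{2} e_{3}) = rho(\mathbf{e}_{2})rho(\mathbf{e}_{3}) = \begin{pmatrix} - i & 0 & 0 & 0 \\ 0 & i & 0 & 0 \\ 0 & 0 & - i & 0 \\ 0 & 0 & 0 & i \end{pmatrix}.
M = (-2)*1 + (-\frac{7}{6})*rho(e_{1} e_{3}) + (-\frac{8}{5})*rho(e_{2} e_{3}), summed entrywise (1 is the identity matrix):
Answer: \begin{pmatrix} -2 + \frac{8 i}{5} & 0 & 0 & \frac{7 i}{6} \\ 0 & -2 - \frac{8 i}{5} & - \frac{7 i}{6} & 0 \\ 0 & \frac{7 i}{6} & -2 + \frac{8 i}{5} & 0 \\ - \frac{7 i}{6} & 0 & 0 & -2 - \frac{8 i}{5} \end{pmatrix}


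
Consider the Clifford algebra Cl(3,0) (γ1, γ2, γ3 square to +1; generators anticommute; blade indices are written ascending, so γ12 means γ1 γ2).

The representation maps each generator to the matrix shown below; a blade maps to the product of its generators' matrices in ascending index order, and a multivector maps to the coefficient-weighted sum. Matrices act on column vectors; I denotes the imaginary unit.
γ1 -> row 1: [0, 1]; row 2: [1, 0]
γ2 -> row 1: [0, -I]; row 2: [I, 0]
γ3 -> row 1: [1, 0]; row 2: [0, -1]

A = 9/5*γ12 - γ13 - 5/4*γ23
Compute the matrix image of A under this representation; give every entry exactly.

Bivector images (products of the table entries): rho(γ12) = rho(γ1)rho(γ2) = row 1: [I, 0]; row 2: [0, -I]; rho(γ13) = rho(γ1)rho(γ3) = row 1: [0, -1]; row 2: [1, 0]; rho(γ23) = rho(γ2)rho(γ3) = row 1: [0, I]; row 2: [I, 0].
M = (9/5)*rho(γ12) + (-1)*rho(γ13) + (-5/4)*rho(γ23), summed entrywise:
Answer: row 1: [9*I/5, 1 - 5*I/4]; row 2: [-1 - 5*I/4, -9*I/5]


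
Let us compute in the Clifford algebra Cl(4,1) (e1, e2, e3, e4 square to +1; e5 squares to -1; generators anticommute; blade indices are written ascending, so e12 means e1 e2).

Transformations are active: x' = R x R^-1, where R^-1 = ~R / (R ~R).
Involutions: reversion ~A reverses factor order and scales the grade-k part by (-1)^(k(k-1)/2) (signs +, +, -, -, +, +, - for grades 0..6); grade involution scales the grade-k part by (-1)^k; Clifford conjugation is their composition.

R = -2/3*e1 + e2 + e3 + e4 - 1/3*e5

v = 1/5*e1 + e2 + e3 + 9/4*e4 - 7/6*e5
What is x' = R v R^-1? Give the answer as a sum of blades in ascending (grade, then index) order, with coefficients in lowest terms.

~R = -2/3*e1 + e2 + e3 + e4 - 1/3*e5, and R ~R = 10/3, so R^-1 = ~R / (10/3).
R v = 671/180 - 13/15*e12 - 13/15*e13 - 17/10*e14 + 38/45*e15 + 5/4*e24 - 5/6*e25 + 5/4*e34 - 5/6*e35 - 5/12*e45
Answer: -761/450*e1 + 371/300*e2 + 371/300*e3 - 1/75*e4 + 379/900*e5


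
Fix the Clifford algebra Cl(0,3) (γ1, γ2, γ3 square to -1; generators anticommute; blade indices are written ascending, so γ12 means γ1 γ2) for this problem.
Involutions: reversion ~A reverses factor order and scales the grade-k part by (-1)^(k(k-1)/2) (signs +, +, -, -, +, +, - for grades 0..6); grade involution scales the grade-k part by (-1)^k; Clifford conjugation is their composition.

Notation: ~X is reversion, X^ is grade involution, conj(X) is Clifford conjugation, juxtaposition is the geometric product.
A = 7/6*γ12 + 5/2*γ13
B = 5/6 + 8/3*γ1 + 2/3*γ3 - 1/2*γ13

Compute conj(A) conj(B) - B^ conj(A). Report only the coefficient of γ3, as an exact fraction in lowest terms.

first term: 5/4 - 5/3*γ1 + 28/9*γ2 + 20/3*γ3 - 35/36*γ12 - 25/12*γ13 - 7/12*γ23 + 7/9*γ123
second term: -5/4 + 5/3*γ1 - 28/9*γ2 - 20/3*γ3 - 35/36*γ12 - 25/12*γ13 - 7/12*γ23 + 7/9*γ123
Answer: 40/3


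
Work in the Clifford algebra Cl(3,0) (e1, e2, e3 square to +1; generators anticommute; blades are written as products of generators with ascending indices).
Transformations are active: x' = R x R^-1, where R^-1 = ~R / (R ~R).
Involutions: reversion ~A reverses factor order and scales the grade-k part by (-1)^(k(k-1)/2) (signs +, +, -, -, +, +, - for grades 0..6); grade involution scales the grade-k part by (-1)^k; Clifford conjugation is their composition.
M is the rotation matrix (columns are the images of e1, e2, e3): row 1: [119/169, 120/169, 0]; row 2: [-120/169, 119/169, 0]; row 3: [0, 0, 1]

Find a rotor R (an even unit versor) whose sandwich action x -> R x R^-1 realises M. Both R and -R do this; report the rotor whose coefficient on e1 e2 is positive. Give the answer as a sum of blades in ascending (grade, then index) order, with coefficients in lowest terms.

Method: write R = a + b12*e1 e2 + b13*e1 e3 + b23*e2 e3 with a^2 + b12^2 + b13^2 + b23^2 = 1 (so R^-1 = ~R). Expanding the columns R e_j ~R gives tr M = 4a^2 - 1 and, from the antisymmetric part, M21 - M12 = -4a*b12, M13 - M31 = 4a*b13, M32 - M23 = -4a*b23.
Here tr M = 407/169, so a^2 = (1 + tr M)/4 = 144/169 and a = ±12/13. Taking a = 12/13: M21 - M12 = -240/169, M13 - M31 = 0, M32 - M23 = 0, giving b12 = 5/13, b13 = 0, b23 = 0, i.e. R = 12/13 + 5/13*e1 e2.
Its e1 e2 coefficient is already positive.
Answer: 12/13 + 5/13*e1 e2. Recall the cover is two-to-one: with M of trace 407/169, both preimages act alike, and the stated e1 e2 sign chooses the sheet.


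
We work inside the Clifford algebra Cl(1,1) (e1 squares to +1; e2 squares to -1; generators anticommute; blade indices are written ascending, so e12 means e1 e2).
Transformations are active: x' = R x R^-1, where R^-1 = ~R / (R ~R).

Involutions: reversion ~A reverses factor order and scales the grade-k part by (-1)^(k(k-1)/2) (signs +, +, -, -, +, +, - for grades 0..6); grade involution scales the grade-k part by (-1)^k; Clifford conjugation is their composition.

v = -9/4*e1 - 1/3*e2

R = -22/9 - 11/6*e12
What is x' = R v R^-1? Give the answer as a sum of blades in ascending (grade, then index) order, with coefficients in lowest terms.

~R = -22/9 + 11/6*e12, and R ~R = 847/324, so R^-1 = ~R / (847/324).
R v = 44/9*e1 - 715/216*e2
Answer: -193/28*e1 + 137/21*e2


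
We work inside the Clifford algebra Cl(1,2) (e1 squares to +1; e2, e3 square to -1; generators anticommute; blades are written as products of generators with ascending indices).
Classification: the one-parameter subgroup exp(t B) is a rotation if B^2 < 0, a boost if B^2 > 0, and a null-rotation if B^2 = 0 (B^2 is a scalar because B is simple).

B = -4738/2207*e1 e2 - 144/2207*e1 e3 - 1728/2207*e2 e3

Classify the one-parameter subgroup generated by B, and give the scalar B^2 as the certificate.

B^2 term by term: the squares give (-4738/2207)^2*(e1 e2)^2 + (-144/2207)^2*(e1 e3)^2 + (-1728/2207)^2*(e2 e3)^2 = 22448644/4870849*(+1) + 20736/4870849*(+1) + 2985984/4870849*(-1) = 4 (each basis 2-blade squares to minus the product of its generators' squares); cross terms between blades sharing an index anticommute and cancel. So B^2 = 4.
Answer: boost, certificate B^2 = 4. B^2 = 4 is basis-independent, so its sign is the whole story.


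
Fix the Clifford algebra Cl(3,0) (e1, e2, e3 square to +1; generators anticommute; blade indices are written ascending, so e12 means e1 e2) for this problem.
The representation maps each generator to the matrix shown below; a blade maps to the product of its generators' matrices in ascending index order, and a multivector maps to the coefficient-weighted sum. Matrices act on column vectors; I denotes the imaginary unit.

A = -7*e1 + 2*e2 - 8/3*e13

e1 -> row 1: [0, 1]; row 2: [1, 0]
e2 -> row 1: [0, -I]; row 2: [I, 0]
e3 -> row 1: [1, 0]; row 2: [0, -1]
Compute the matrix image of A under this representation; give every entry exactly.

Bivector images (products of the table entries): rho(e13) = rho(e1)rho(e3) = row 1: [0, -1]; row 2: [1, 0].
M = (-7)*rho(e1) + (2)*rho(e2) + (-8/3)*rho(e13), summed entrywise:
Answer: row 1: [0, -13/3 - 2*I]; row 2: [-29/3 + 2*I, 0]


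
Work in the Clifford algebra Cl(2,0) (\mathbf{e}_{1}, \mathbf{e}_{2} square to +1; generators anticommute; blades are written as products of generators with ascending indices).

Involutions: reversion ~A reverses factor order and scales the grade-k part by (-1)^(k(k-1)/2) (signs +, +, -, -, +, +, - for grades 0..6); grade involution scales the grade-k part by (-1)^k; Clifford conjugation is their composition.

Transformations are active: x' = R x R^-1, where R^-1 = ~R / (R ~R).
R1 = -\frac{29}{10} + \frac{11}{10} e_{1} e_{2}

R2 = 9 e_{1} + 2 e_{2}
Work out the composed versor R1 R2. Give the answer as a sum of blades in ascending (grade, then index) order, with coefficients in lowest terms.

Distribute over the terms of R1 (each basis-blade product reordered to ascending indices, repeated generators contracted through their squares):
(-\frac{29}{10}) R2 = -\frac{261}{10} e_{1} - \frac{29}{5} e_{2}
(\frac{11}{10} e_{1} e_{2}) R2 = \frac{11}{5} e_{1} - \frac{99}{10} e_{2}
Summing the partial products and collecting blades:
Answer: -\frac{239}{10} e_{1} - \frac{157}{10} e_{2}


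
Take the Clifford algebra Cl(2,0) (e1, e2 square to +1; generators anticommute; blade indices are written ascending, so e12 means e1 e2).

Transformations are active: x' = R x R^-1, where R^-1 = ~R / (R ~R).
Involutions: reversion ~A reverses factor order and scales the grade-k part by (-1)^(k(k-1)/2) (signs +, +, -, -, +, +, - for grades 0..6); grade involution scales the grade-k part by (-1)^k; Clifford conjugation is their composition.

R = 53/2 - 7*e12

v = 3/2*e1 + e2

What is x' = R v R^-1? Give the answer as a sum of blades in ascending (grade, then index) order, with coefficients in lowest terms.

~R = 53/2 + 7*e12, and R ~R = 3005/4, so R^-1 = ~R / (3005/4).
R v = 131/4*e1 + 37*e2
Answer: 4871/6010*e1 + 4839/3005*e2


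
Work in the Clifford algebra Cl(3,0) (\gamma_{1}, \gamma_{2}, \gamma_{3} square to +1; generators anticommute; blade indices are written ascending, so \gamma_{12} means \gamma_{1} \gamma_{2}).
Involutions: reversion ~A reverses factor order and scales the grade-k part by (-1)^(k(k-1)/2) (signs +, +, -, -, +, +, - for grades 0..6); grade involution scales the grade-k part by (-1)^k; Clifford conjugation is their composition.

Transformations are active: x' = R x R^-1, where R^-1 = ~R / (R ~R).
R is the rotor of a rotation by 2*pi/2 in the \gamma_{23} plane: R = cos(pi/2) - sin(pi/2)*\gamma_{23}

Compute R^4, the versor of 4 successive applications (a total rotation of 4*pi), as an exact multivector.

Half-angle bookkeeping: 4 applications in \gamma_{23} add up to rotor phase 4*pi/2 = 2 \pi, so R^4 = cos(2 \pi) - sin(2 \pi)*\gamma_{23}.
cos(2 \pi) = 1 and sin(2 \pi) = 0, so R^4 = 1. The total rotation 4*pi is 2 full turns, so every vector returns to itself, yet the rotor is +1, back on the identity sheet (an even number of 2*pi turns).
Answer: 1


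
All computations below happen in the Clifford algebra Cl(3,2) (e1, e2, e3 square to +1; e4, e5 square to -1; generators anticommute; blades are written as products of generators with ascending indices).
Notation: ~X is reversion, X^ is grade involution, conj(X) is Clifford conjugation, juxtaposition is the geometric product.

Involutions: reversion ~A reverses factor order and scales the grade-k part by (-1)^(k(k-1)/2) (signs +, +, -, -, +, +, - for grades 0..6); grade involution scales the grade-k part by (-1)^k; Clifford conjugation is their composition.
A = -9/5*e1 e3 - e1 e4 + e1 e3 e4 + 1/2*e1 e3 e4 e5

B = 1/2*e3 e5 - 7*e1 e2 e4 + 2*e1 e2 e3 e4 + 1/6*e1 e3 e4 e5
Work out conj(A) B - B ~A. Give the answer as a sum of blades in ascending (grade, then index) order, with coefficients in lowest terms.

first term: 1/12 + 9*e2 + 1/6*e5 - 1/4*e1 e4 + 9/10*e1 e5 + 9*e2 e3 + 18/5*e2 e4 + e2 e5 - 1/6*e3 e5 - 3/10*e4 e5 - 1/2*e1 e4 e5 - 63/5*e2 e3 e4 - 7/2*e2 e3 e5 - 1/2*e1 e3 e4 e5
second term: 1/12 + 9*e2 + 1/6*e5 - 1/4*e1 e4 - 9/10*e1 e5 + 9*e2 e3 + 18/5*e2 e4 - e2 e5 - 1/6*e3 e5 - 3/10*e4 e5 - 1/2*e1 e4 e5 + 63/5*e2 e3 e4 - 7/2*e2 e3 e5 - 1/2*e1 e3 e4 e5
Answer: 9/5*e1 e5 + 2*e2 e5 - 126/5*e2 e3 e4


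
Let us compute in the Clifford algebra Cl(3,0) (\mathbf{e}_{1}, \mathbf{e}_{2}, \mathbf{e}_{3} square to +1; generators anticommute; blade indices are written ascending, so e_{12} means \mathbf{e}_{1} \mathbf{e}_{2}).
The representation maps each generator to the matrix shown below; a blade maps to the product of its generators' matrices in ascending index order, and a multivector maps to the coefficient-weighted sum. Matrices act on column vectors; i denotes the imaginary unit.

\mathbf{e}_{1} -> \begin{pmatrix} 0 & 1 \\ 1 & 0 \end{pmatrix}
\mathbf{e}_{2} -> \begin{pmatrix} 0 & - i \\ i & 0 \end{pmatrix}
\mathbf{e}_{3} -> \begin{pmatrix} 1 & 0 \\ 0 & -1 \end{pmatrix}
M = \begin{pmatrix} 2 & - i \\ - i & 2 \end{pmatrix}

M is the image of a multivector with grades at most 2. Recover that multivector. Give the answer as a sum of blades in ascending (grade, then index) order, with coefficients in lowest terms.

Method: 1, rho(e_{1}), rho(e_{2}), rho(e_{3}) form a trace-orthogonal basis of the 2x2 complex matrices (tr(X Y) = 2 if X = Y, else 0), so M = m0*1 + m1*rho(e_{1}) + m2*rho(e_{2}) + m3*rho(e_{3}) with m0 = tr(M)/2 = 2, m1 = tr(M rho(e_{1}))/2 = - i, m2 = tr(M rho(e_{2}))/2 = 0, m3 = tr(M rho(e_{3}))/2 = 0.
Multiplying table entries, the bivector images are rho(e_{12}) = i*rho(e_{3}), rho(e_{13}) = -i*rho(e_{2}), rho(e_{23}) = i*rho(e_{1}); with real blade coefficients the real parts of m0..m3 are the coefficients of 1, e_{1}, e_{2}, e_{3} and the imaginary parts give the bivectors (e_{23}: Im m1, e_{13}: -Im m2, e_{12}: Im m3).
Answer: 2 - e_{23}
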